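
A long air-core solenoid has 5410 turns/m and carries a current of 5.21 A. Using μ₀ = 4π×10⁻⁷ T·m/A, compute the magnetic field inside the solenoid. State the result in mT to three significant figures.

Inside a long solenoid, B = μ₀nI.
B = (4π×10⁻⁷)(5.410×10^3 m⁻¹)(5.21 A) = 3.542×10^-2 T.

B ≈ 35.4 mT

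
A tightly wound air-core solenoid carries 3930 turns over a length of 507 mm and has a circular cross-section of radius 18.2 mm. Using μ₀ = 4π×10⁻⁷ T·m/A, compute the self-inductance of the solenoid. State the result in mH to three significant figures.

L ≈ 39.8 mH

A = πr² = π(1.820×10^-2 m)² = 1.041×10^-3 m².
For a long solenoid, L = μ₀N²A/ℓ.
L = (4π×10⁻⁷)(3930)²(1.041×10^-3)/(0.507 m) = 3.984×10^-2 H.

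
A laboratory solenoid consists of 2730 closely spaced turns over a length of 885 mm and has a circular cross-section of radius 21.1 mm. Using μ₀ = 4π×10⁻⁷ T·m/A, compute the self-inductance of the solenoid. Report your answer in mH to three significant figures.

A = πr² = π(2.110×10^-2 m)² = 1.399×10^-3 m².
For a long solenoid, L = μ₀N²A/ℓ.
L = (4π×10⁻⁷)(2730)²(1.399×10^-3)/(0.885 m) = 1.480×10^-2 H.

L ≈ 14.8 mH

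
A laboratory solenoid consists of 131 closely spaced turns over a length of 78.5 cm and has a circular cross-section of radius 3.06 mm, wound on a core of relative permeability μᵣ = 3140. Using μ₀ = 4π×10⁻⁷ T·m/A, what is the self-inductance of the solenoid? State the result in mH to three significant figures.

L ≈ 2.54 mH

A = πr² = π(3.060×10^-3 m)² = 2.942×10^-5 m².
For a long solenoid, L = μ₀μᵣN²A/ℓ.
L = (4π×10⁻⁷)(3140)(131)²(2.942×10^-5)/(0.785 m) = 2.537×10^-3 H.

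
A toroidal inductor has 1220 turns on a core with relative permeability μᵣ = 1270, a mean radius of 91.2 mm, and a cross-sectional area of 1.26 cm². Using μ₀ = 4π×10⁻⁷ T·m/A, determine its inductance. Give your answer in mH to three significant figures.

L ≈ 522 mH

For a thin toroid, L = μ₀μᵣN²A/(2πR).
L = (4π×10⁻⁷)(1270)(1220)²(1.260×10^-4) / (2π×9.120×10^-2 m) = 0.5223 H.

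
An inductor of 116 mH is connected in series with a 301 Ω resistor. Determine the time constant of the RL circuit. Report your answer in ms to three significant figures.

τ ≈ 0.385 ms

τ = L/R = (0.116 H)/(301 Ω) = 3.854×10^-4 s.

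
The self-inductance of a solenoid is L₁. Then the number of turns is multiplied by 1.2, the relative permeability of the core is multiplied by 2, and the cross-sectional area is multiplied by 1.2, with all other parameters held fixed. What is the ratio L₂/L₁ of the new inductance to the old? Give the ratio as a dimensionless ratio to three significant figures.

L₂/L₁ = 3.46

For a solenoid, L ∝ μᵣN²A/ℓ.
L₂/L₁ = (1.2)^2 × (2) × (1.2) = 3.46.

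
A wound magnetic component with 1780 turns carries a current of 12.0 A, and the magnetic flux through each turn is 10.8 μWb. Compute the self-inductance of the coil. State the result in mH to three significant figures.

Self-inductance is defined by L = NΦ_B/I (flux linkage over current).
L = (1780)(1.080×10^-5 Wb)/(12.0 A) = 1.602×10^-3 H.

L ≈ 1.60 mH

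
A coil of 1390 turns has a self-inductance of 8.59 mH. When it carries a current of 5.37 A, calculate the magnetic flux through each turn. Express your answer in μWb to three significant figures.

From L = NΦ_B/I, the flux per turn is Φ_B = LI/N.
Φ_B = (8.590×10^-3 H)(5.37 A)/1390 = 3.319×10^-5 Wb.

Φ_B ≈ 33.2 μWb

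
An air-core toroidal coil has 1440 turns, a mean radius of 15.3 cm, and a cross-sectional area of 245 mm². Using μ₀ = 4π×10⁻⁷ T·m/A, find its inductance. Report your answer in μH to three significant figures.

For a thin toroid, L = μ₀N²A/(2πR).
L = (4π×10⁻⁷)(1440)²(2.450×10^-4) / (2π×0.153 m) = 6.641×10^-4 H.

L ≈ 664 μH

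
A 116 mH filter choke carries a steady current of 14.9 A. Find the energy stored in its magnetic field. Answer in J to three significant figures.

U ≈ 12.9 J

Stored magnetic energy: U = ½LI².
U = ½(0.116 H)(14.9 A)² = 12.88 J.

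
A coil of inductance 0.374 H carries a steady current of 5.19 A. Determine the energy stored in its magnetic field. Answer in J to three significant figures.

Stored magnetic energy: U = ½LI².
U = ½(0.374 H)(5.19 A)² = 5.037 J.

U ≈ 5.04 J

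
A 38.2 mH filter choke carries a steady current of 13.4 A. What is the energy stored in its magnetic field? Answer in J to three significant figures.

Stored magnetic energy: U = ½LI².
U = ½(3.820×10^-2 H)(13.4 A)² = 3.43 J.

U ≈ 3.43 J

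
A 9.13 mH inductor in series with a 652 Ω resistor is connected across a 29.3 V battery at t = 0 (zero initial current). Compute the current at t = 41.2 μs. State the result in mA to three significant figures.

τ = L/R = 9.130×10^-3/652 = 1.400×10^-5 s; final current I_∞ = ε/R = 29.3/652 = 4.494×10^-2 A.
I(t) = I_∞(1 − e^(−t/τ)) with t/τ = 2.942.
I = (4.494×10^-2)(1 − e^(−2.942)) = 4.257×10^-2 A.

I ≈ 42.6 mA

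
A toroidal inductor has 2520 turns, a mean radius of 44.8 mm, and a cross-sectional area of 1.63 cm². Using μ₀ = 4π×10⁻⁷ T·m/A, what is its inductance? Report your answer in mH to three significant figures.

L ≈ 4.62 mH

For a thin toroid, L = μ₀N²A/(2πR).
L = (4π×10⁻⁷)(2520)²(1.630×10^-4) / (2π×4.480×10^-2 m) = 4.621×10^-3 H.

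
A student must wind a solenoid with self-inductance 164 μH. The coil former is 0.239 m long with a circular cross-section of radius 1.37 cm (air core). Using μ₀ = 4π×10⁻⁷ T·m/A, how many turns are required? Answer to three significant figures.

A = πr² = π(1.370×10^-2 m)² = 5.896×10^-4 m².
From L = μ₀N²A/ℓ, N = √(Lℓ / (μ₀A)).
N = √[(1.640×10^-4)(0.239) / ((4π×10⁻⁷)×5.896×10^-4)] = √(5.290×10^4) ≈ 230.0.

N ≈ 230 turns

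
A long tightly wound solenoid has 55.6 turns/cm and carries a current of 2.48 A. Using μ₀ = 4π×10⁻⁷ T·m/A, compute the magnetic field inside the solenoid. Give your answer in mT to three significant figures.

Inside a long solenoid, B = μ₀nI.
B = (4π×10⁻⁷)(5.560×10^3 m⁻¹)(2.48 A) = 1.733×10^-2 T.

B ≈ 17.3 mT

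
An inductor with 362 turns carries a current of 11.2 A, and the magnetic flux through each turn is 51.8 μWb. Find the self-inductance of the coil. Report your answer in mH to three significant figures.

L ≈ 1.67 mH

Self-inductance is defined by L = NΦ_B/I (flux linkage over current).
L = (362)(5.180×10^-5 Wb)/(11.2 A) = 1.674×10^-3 H.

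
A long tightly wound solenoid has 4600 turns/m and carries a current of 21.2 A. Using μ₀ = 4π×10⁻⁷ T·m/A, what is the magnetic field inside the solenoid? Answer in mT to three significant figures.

Inside a long solenoid, B = μ₀nI.
B = (4π×10⁻⁷)(4.600×10^3 m⁻¹)(21.2 A) = 0.1225 T.

B ≈ 123 mT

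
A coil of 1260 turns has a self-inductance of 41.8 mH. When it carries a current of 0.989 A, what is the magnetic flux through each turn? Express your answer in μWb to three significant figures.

From L = NΦ_B/I, the flux per turn is Φ_B = LI/N.
Φ_B = (4.180×10^-2 H)(0.989 A)/1260 = 3.281×10^-5 Wb.

Φ_B ≈ 32.8 μWb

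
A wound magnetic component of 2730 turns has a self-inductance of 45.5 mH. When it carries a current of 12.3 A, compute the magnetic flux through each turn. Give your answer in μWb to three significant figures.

From L = NΦ_B/I, the flux per turn is Φ_B = LI/N.
Φ_B = (4.550×10^-2 H)(12.3 A)/2730 = 2.050×10^-4 Wb.

Φ_B ≈ 205 μWb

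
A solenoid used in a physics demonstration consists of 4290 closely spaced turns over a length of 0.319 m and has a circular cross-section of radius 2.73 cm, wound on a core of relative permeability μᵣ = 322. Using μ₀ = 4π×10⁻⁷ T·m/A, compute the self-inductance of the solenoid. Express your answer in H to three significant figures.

A = πr² = π(2.730×10^-2 m)² = 2.341×10^-3 m².
For a long solenoid, L = μ₀μᵣN²A/ℓ.
L = (4π×10⁻⁷)(322)(4290)²(2.341×10^-3)/(0.319 m) = 54.66 H.

L ≈ 54.7 H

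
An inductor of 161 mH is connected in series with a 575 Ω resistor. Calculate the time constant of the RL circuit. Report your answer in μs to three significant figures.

τ = L/R = (0.161 H)/(575 Ω) = 2.800×10^-4 s.

τ ≈ 280 μs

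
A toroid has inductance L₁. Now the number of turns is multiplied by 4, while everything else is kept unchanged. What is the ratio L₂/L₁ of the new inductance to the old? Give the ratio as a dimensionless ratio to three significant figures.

L₂/L₁ = 16.0

For a toroid, L ∝ μᵣN²A/R.
L₂/L₁ = (4)^2 = 16.0.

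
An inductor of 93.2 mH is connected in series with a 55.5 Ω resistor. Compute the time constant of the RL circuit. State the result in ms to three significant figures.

τ = L/R = (9.320×10^-2 H)/(55.5 Ω) = 1.679×10^-3 s.

τ ≈ 1.68 ms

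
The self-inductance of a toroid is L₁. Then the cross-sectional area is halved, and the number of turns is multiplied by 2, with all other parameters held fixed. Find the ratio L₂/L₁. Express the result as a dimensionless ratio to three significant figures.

L₂/L₁ = 2.00

For a toroid, L ∝ μᵣN²A/R.
L₂/L₁ = (0.5) × (2)^2 = 2.00.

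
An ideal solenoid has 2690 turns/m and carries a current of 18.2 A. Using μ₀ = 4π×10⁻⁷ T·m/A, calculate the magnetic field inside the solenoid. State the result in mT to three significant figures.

B ≈ 61.5 mT

Inside a long solenoid, B = μ₀nI.
B = (4π×10⁻⁷)(2.690×10^3 m⁻¹)(18.2 A) = 6.152×10^-2 T.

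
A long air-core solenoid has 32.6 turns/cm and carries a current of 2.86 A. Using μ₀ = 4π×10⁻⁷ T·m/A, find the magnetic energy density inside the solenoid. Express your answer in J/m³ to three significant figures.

B = μ₀nI = (4π×10⁻⁷)(3.260×10^3)(2.86) = 1.172×10^-2 T.
u = B²/(2μ₀) = (1.172×10^-2)²/(2×4π×10⁻⁷) = 54.62 J/m³.

u ≈ 54.6 J/m³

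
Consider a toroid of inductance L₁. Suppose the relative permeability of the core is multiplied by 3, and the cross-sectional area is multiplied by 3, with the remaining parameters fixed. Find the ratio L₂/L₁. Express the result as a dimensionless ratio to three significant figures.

For a toroid, L ∝ μᵣN²A/R.
L₂/L₁ = (3) × (3) = 9.00.

L₂/L₁ = 9.00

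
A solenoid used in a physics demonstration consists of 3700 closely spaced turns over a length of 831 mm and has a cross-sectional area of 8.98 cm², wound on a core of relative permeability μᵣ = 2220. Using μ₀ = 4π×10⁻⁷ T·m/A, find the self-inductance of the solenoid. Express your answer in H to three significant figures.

A = 8.98 cm² = 8.980×10^-4 m².
For a long solenoid, L = μ₀μᵣN²A/ℓ.
L = (4π×10⁻⁷)(2220)(3700)²(8.980×10^-4)/(0.831 m) = 41.27 H.

L ≈ 41.3 H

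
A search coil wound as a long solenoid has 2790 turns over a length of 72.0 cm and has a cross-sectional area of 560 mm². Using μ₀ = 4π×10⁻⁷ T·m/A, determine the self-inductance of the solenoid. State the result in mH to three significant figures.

L ≈ 7.61 mH

A = 560 mm² = 5.600×10^-4 m².
For a long solenoid, L = μ₀N²A/ℓ.
L = (4π×10⁻⁷)(2790)²(5.600×10^-4)/(0.72 m) = 7.608×10^-3 H.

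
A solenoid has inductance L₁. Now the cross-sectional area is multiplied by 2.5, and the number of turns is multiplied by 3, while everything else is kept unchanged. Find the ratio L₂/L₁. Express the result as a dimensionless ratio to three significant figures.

L₂/L₁ = 22.5

For a solenoid, L ∝ μᵣN²A/ℓ.
L₂/L₁ = (2.5) × (3)^2 = 22.5.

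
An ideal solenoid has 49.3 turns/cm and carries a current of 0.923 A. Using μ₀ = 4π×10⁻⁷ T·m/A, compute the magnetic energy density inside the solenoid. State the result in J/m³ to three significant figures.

B = μ₀nI = (4π×10⁻⁷)(4.930×10^3)(0.923) = 5.718×10^-3 T.
u = B²/(2μ₀) = (5.718×10^-3)²/(2×4π×10⁻⁷) = 13.01 J/m³.

u ≈ 13.0 J/m³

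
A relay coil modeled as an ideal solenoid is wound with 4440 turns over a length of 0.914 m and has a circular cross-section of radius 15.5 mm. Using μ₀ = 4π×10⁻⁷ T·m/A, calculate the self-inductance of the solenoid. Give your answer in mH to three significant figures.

L ≈ 20.5 mH

A = πr² = π(1.550×10^-2 m)² = 7.548×10^-4 m².
For a long solenoid, L = μ₀N²A/ℓ.
L = (4π×10⁻⁷)(4440)²(7.548×10^-4)/(0.914 m) = 2.046×10^-2 H.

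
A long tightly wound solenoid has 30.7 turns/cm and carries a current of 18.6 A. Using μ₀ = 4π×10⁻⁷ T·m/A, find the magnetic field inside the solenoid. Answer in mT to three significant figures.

Inside a long solenoid, B = μ₀nI.
B = (4π×10⁻⁷)(3.070×10^3 m⁻¹)(18.6 A) = 7.176×10^-2 T.

B ≈ 71.8 mT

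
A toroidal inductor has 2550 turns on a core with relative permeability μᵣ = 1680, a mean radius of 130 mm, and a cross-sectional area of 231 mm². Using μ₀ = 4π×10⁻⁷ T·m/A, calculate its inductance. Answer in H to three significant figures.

L ≈ 3.88 H

For a thin toroid, L = μ₀μᵣN²A/(2πR).
L = (4π×10⁻⁷)(1680)(2550)²(2.310×10^-4) / (2π×0.13 m) = 3.882 H.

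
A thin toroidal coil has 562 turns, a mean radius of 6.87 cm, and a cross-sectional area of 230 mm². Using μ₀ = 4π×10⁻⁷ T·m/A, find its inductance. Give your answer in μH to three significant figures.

L ≈ 211 μH

For a thin toroid, L = μ₀N²A/(2πR).
L = (4π×10⁻⁷)(562)²(2.300×10^-4) / (2π×6.870×10^-2 m) = 2.1148×10^-4 H.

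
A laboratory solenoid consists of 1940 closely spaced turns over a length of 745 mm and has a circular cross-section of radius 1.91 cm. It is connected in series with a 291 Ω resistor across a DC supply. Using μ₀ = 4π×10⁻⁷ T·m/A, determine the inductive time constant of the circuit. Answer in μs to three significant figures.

τ ≈ 25.0 μs

A = πr² = π(1.910×10^-2 m)² = 1.146×10^-3 m².
L = μ₀N²A/ℓ = (4π×10⁻⁷)(1940)²(1.146×10^-3)/(0.745) = 7.276×10^-3 H.
τ = L/R = (7.276×10^-3)/(291) = 2.500×10^-5 s.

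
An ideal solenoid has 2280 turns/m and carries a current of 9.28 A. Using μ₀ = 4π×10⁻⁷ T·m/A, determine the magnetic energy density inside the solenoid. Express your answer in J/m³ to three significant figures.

u ≈ 281 J/m³

B = μ₀nI = (4π×10⁻⁷)(2.280×10^3)(9.28) = 2.659×10^-2 T.
u = B²/(2μ₀) = (2.659×10^-2)²/(2×4π×10⁻⁷) = 281.3 J/m³.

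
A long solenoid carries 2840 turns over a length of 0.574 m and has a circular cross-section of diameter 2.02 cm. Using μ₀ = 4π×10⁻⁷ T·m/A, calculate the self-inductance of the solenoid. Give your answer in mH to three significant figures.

L ≈ 5.66 mH

A = π(d/2)² = π(1.010×10^-2 m)² = 3.2047×10^-4 m².
For a long solenoid, L = μ₀N²A/ℓ.
L = (4π×10⁻⁷)(2840)²(3.2047×10^-4)/(0.574 m) = 5.659×10^-3 H.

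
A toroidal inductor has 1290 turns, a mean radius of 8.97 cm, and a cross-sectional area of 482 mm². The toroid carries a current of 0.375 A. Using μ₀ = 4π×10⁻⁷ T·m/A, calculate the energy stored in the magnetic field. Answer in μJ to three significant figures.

L = μ₀N²A/(2πR) = (4π×10⁻⁷)(1290)²(4.820×10^-4)/(2π×8.970×10^-2) = 1.788×10^-3 H.
U = ½LI² = ½(1.788×10^-3)(0.375)² = 1.257×10^-4 J.

U ≈ 126 μJ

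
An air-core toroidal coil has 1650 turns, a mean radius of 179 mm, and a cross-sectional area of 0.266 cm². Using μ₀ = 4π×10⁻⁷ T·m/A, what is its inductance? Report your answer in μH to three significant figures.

For a thin toroid, L = μ₀N²A/(2πR).
L = (4π×10⁻⁷)(1650)²(2.660×10^-5) / (2π×0.179 m) = 8.091×10^-5 H.

L ≈ 80.9 μH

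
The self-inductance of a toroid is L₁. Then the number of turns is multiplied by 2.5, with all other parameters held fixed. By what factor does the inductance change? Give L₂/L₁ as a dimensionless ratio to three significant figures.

L₂/L₁ = 6.25

For a toroid, L ∝ μᵣN²A/R.
L₂/L₁ = (2.5)^2 = 6.25.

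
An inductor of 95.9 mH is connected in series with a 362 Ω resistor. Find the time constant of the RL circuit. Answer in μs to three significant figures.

τ ≈ 265 μs

τ = L/R = (9.590×10^-2 H)/(362 Ω) = 2.649×10^-4 s.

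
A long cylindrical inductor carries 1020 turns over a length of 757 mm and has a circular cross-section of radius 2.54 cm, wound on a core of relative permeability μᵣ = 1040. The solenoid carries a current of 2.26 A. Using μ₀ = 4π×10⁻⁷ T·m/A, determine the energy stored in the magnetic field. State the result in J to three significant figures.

U ≈ 9.30 J

A = πr² = π(2.540×10^-2 m)² = 2.027×10^-3 m².
L = μ₀μᵣN²A/ℓ = (4π×10⁻⁷)(1040)(1020)²(2.027×10^-3)/(0.757) = 3.641 H.
U = ½LI² = ½(3.641)(2.26)² = 9.297 J.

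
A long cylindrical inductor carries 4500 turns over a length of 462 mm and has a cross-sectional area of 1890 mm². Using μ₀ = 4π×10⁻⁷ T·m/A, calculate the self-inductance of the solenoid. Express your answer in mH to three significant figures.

A = 1890 mm² = 1.890×10^-3 m².
For a long solenoid, L = μ₀N²A/ℓ.
L = (4π×10⁻⁷)(4500)²(1.890×10^-3)/(0.462 m) = 0.1041 H.

L ≈ 104 mH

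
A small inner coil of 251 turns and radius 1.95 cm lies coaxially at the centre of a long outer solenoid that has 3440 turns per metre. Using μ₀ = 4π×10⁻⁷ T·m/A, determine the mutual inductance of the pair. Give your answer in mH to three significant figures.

The outer solenoid produces a uniform field B₁ = μ₀n₁I₁ across the inner coil,
so the flux linkage is N₂Φ = N₂B₁A₂ = μ₀n₁N₂A₂·I₁, giving M = μ₀n₁N₂A₂.
A₂ = πr² = π(1.950×10^-2 m)² = 1.1946×10^-3 m².
M = (4π×10⁻⁷)(3440)(251)(1.1946×10^-3) = 1.296×10^-3 H.

M ≈ 1.30 mH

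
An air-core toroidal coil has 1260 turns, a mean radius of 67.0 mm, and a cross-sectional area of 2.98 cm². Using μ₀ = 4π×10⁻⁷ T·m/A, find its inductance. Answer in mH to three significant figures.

L ≈ 1.41 mH

For a thin toroid, L = μ₀N²A/(2πR).
L = (4π×10⁻⁷)(1260)²(2.980×10^-4) / (2π×6.700×10^-2 m) = 1.412×10^-3 H.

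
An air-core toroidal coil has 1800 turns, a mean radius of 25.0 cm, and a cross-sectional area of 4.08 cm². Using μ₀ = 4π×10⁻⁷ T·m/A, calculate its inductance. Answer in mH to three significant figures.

L ≈ 1.06 mH

For a thin toroid, L = μ₀N²A/(2πR).
L = (4π×10⁻⁷)(1800)²(4.080×10^-4) / (2π×0.25 m) = 1.058×10^-3 H.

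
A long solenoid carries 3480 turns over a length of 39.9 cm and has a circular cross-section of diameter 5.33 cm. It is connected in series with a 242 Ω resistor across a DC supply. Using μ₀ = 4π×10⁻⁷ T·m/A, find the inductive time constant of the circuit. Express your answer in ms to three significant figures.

A = π(d/2)² = π(2.665×10^-2 m)² = 2.231×10^-3 m².
L = μ₀N²A/ℓ = (4π×10⁻⁷)(3480)²(2.231×10^-3)/(0.399) = 8.510×10^-2 H.
τ = L/R = (8.510×10^-2)/(242) = 3.517×10^-4 s.

τ ≈ 0.352 ms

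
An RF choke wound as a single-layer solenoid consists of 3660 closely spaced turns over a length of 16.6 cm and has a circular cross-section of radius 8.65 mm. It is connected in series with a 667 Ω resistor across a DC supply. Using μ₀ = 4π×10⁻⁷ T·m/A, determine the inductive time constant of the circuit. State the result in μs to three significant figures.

A = πr² = π(8.650×10^-3 m)² = 2.351×10^-4 m².
L = μ₀N²A/ℓ = (4π×10⁻⁷)(3660)²(2.351×10^-4)/(0.166) = 2.384×10^-2 H.
τ = L/R = (2.384×10^-2)/(667) = 3.574×10^-5 s.

τ ≈ 35.7 μs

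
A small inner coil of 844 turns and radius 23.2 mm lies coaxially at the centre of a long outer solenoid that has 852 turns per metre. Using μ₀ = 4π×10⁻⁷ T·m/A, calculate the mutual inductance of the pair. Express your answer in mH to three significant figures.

The outer solenoid produces a uniform field B₁ = μ₀n₁I₁ across the inner coil,
so the flux linkage is N₂Φ = N₂B₁A₂ = μ₀n₁N₂A₂·I₁, giving M = μ₀n₁N₂A₂.
A₂ = πr² = π(2.320×10^-2 m)² = 1.691×10^-3 m².
M = (4π×10⁻⁷)(852)(844)(1.691×10^-3) = 1.528×10^-3 H.

M ≈ 1.53 mH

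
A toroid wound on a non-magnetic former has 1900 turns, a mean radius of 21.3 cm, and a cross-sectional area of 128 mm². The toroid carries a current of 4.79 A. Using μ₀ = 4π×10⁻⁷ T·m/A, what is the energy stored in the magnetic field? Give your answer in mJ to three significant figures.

U ≈ 4.98 mJ

L = μ₀N²A/(2πR) = (4π×10⁻⁷)(1900)²(1.280×10^-4)/(2π×0.213) = 4.339×10^-4 H.
U = ½LI² = ½(4.339×10^-4)(4.79)² = 4.977×10^-3 J.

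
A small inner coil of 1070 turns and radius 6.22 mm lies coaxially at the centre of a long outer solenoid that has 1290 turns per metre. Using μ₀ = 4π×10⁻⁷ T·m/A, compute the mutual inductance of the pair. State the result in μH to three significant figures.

The outer solenoid produces a uniform field B₁ = μ₀n₁I₁ across the inner coil,
so the flux linkage is N₂Φ = N₂B₁A₂ = μ₀n₁N₂A₂·I₁, giving M = μ₀n₁N₂A₂.
A₂ = πr² = π(6.220×10^-3 m)² = 1.215×10^-4 m².
M = (4π×10⁻⁷)(1290)(1070)(1.215×10^-4) = 2.108×10^-4 H.

M ≈ 211 μH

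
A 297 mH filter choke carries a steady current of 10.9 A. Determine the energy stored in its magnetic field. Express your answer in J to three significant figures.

U ≈ 17.6 J

Stored magnetic energy: U = ½LI².
U = ½(0.297 H)(10.9 A)² = 17.64 J.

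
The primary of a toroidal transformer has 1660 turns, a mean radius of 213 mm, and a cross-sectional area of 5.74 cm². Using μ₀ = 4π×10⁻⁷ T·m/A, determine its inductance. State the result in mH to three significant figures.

For a thin toroid, L = μ₀N²A/(2πR).
L = (4π×10⁻⁷)(1660)²(5.740×10^-4) / (2π×0.213 m) = 1.485×10^-3 H.

L ≈ 1.49 mH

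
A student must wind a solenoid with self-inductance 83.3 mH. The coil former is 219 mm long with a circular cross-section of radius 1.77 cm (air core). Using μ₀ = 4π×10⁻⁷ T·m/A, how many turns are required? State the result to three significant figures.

A = πr² = π(1.770×10^-2 m)² = 9.842×10^-4 m².
From L = μ₀N²A/ℓ, N = √(Lℓ / (μ₀A)).
N = √[(8.330×10^-2)(0.219) / ((4π×10⁻⁷)×9.842×10^-4)] = √(1.47497×10^7) ≈ 3840.5.

N ≈ 3840 turns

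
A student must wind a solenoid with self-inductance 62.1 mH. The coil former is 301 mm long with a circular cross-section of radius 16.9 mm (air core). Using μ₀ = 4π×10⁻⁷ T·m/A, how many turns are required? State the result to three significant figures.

A = πr² = π(1.690×10^-2 m)² = 8.973×10^-4 m².
From L = μ₀N²A/ℓ, N = √(Lℓ / (μ₀A)).
N = √[(6.210×10^-2)(0.301) / ((4π×10⁻⁷)×8.973×10^-4)] = √(1.658×10^7) ≈ 4071.6.

N ≈ 4070 turns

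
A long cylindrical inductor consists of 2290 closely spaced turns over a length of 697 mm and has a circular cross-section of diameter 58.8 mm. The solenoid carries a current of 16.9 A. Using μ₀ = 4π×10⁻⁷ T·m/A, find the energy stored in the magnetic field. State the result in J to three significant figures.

U ≈ 3.67 J

A = π(d/2)² = π(2.940×10^-2 m)² = 2.715×10^-3 m².
L = μ₀N²A/ℓ = (4π×10⁻⁷)(2290)²(2.715×10^-3)/(0.697) = 2.567×10^-2 H.
U = ½LI² = ½(2.567×10^-2)(16.9)² = 3.666 J.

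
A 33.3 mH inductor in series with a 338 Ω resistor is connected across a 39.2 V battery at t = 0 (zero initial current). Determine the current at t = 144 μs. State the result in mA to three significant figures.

τ = L/R = 3.330×10^-2/338 = 9.852×10^-5 s; final current I_∞ = ε/R = 39.2/338 = 0.116 A.
I(t) = I_∞(1 − e^(−t/τ)) with t/τ = 1.462.
I = (0.116)(1 − e^(−1.462)) = 8.909×10^-2 A.

I ≈ 89.1 mA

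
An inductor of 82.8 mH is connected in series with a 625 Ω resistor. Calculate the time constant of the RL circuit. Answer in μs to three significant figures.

τ = L/R = (8.280×10^-2 H)/(625 Ω) = 1.3248×10^-4 s.

τ ≈ 132 μs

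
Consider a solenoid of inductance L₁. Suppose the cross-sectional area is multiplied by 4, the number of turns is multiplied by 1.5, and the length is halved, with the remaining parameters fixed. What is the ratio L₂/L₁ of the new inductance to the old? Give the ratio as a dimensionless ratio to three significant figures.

L₂/L₁ = 18.0

For a solenoid, L ∝ μᵣN²A/ℓ.
L₂/L₁ = (4) × (1.5)^2 × (0.5)^-1 = 18.0.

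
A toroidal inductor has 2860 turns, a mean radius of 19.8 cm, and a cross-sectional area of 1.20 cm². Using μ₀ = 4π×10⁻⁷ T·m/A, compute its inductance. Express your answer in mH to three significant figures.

L ≈ 0.991 mH

For a thin toroid, L = μ₀N²A/(2πR).
L = (4π×10⁻⁷)(2860)²(1.200×10^-4) / (2π×0.198 m) = 9.9147×10^-4 H.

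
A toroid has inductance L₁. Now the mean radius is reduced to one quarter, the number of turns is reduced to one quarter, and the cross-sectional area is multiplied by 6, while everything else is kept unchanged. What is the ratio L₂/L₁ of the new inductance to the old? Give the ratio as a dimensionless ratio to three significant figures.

L₂/L₁ = 1.50

For a toroid, L ∝ μᵣN²A/R.
L₂/L₁ = (0.25)^-1 × (0.25)^2 × (6) = 1.50.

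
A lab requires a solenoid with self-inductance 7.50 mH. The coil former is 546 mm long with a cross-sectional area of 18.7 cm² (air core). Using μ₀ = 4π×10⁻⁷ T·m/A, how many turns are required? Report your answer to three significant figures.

N ≈ 1320 turns

A = 18.7 cm² = 1.870×10^-3 m².
From L = μ₀N²A/ℓ, N = √(Lℓ / (μ₀A)).
N = √[(7.500×10^-3)(0.546) / ((4π×10⁻⁷)×1.870×10^-3)] = √(1.743×10^6) ≈ 1320.1.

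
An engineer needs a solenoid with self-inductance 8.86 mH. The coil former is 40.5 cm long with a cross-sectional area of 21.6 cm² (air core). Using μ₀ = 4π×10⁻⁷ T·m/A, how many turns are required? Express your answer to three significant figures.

N ≈ 1150 turns

A = 21.6 cm² = 2.160×10^-3 m².
From L = μ₀N²A/ℓ, N = √(Lℓ / (μ₀A)).
N = √[(8.860×10^-3)(0.405) / ((4π×10⁻⁷)×2.160×10^-3)] = √(1.322×10^6) ≈ 1149.8.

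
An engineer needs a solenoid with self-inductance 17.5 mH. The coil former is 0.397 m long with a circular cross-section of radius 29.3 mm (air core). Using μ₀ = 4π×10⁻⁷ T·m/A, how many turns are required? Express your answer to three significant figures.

A = πr² = π(2.930×10^-2 m)² = 2.697×10^-3 m².
From L = μ₀N²A/ℓ, N = √(Lℓ / (μ₀A)).
N = √[(1.750×10^-2)(0.397) / ((4π×10⁻⁷)×2.697×10^-3)] = √(2.050×10^6) ≈ 1431.7.

N ≈ 1430 turns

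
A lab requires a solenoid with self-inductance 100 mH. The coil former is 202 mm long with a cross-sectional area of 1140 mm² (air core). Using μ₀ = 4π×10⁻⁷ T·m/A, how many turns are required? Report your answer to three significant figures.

N ≈ 3760 turns

A = 1140 mm² = 1.140×10^-3 m².
From L = μ₀N²A/ℓ, N = √(Lℓ / (μ₀A)).
N = √[(0.1)(0.202) / ((4π×10⁻⁷)×1.140×10^-3)] = √(1.410×10^7) ≈ 3755.1.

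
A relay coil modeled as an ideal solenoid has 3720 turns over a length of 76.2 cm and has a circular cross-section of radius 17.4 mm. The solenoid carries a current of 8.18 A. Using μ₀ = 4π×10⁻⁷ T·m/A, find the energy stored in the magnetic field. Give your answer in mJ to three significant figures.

U ≈ 726 mJ

A = πr² = π(1.740×10^-2 m)² = 9.511×10^-4 m².
L = μ₀N²A/ℓ = (4π×10⁻⁷)(3720)²(9.511×10^-4)/(0.762) = 2.171×10^-2 H.
U = ½LI² = ½(2.171×10^-2)(8.18)² = 0.7262 J.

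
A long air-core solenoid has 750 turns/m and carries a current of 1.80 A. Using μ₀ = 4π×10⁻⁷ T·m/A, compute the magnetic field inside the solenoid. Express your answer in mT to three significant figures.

B ≈ 1.70 mT

Inside a long solenoid, B = μ₀nI.
B = (4π×10⁻⁷)(750 m⁻¹)(1.80 A) = 1.696×10^-3 T.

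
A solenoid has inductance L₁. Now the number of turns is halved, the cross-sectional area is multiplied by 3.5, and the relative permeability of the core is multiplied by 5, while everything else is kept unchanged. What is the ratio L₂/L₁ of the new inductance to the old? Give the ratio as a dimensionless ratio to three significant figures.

For a solenoid, L ∝ μᵣN²A/ℓ.
L₂/L₁ = (0.5)^2 × (3.5) × (5) = 4.38.

L₂/L₁ = 4.38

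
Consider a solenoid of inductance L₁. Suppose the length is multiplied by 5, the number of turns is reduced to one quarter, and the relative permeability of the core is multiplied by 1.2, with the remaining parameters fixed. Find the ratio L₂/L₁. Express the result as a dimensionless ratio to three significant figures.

L₂/L₁ = 0.0150

For a solenoid, L ∝ μᵣN²A/ℓ.
L₂/L₁ = (5)^-1 × (0.25)^2 × (1.2) = 0.0150.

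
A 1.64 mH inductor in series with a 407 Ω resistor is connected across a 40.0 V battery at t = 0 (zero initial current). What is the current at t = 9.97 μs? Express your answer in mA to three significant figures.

τ = L/R = 1.640×10^-3/407 = 4.029×10^-6 s; final current I_∞ = ε/R = 40.0/407 = 9.828×10^-2 A.
I(t) = I_∞(1 − e^(−t/τ)) with t/τ = 2.474.
I = (9.828×10^-2)(1 − e^(−2.474)) = 9.000×10^-2 A.

I ≈ 90.0 mA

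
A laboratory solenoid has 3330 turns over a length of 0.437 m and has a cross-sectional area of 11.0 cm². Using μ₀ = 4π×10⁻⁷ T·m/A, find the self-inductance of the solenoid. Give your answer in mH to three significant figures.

L ≈ 35.1 mH

A = 11.0 cm² = 1.100×10^-3 m².
For a long solenoid, L = μ₀N²A/ℓ.
L = (4π×10⁻⁷)(3330)²(1.100×10^-3)/(0.437 m) = 3.508×10^-2 H.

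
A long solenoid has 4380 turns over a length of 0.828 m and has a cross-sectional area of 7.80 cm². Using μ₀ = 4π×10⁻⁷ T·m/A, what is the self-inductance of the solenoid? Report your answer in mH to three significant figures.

A = 7.80 cm² = 7.800×10^-4 m².
For a long solenoid, L = μ₀N²A/ℓ.
L = (4π×10⁻⁷)(4380)²(7.800×10^-4)/(0.828 m) = 2.271×10^-2 H.

L ≈ 22.7 mH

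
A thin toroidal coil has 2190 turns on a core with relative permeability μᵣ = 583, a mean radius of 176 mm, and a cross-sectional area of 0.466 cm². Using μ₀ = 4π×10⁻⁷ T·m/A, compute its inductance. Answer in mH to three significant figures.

For a thin toroid, L = μ₀μᵣN²A/(2πR).
L = (4π×10⁻⁷)(583)(2190)²(4.660×10^-5) / (2π×0.176 m) = 0.1481 H.

L ≈ 148 mH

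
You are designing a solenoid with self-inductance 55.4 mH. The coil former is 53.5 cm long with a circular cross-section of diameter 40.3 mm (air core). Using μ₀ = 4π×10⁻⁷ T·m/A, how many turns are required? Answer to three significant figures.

A = π(d/2)² = π(2.015×10^-2 m)² = 1.276×10^-3 m².
From L = μ₀N²A/ℓ, N = √(Lℓ / (μ₀A)).
N = √[(5.540×10^-2)(0.535) / ((4π×10⁻⁷)×1.276×10^-3)] = √(1.849×10^7) ≈ 4300.1.

N ≈ 4300 turns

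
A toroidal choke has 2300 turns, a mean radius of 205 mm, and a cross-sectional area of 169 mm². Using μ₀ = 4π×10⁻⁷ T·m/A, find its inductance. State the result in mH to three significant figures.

L ≈ 0.872 mH

For a thin toroid, L = μ₀N²A/(2πR).
L = (4π×10⁻⁷)(2300)²(1.690×10^-4) / (2π×0.205 m) = 8.722×10^-4 H.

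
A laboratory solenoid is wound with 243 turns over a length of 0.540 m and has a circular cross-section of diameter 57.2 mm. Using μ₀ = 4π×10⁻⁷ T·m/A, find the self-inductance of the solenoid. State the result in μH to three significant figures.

A = π(d/2)² = π(2.860×10^-2 m)² = 2.570×10^-3 m².
For a long solenoid, L = μ₀N²A/ℓ.
L = (4π×10⁻⁷)(243)²(2.570×10^-3)/(0.54 m) = 3.531×10^-4 H.

L ≈ 353 μH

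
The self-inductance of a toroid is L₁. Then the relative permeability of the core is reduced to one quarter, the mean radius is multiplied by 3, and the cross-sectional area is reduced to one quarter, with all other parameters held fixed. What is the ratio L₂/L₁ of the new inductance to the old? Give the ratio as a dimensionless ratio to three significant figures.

For a toroid, L ∝ μᵣN²A/R.
L₂/L₁ = (0.25) × (3)^-1 × (0.25) = 0.0208.

L₂/L₁ = 0.0208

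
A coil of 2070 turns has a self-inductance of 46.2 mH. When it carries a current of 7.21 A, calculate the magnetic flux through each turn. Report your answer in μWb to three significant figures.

From L = NΦ_B/I, the flux per turn is Φ_B = LI/N.
Φ_B = (4.620×10^-2 H)(7.21 A)/2070 = 1.609×10^-4 Wb.

Φ_B ≈ 161 μWb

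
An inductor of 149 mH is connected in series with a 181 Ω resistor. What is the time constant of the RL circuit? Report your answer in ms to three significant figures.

τ = L/R = (0.149 H)/(181 Ω) = 8.232×10^-4 s.

τ ≈ 0.823 ms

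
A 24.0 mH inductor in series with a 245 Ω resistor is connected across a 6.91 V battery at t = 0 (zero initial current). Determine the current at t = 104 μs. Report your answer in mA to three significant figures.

I ≈ 18.4 mA

τ = L/R = 2.400×10^-2/245 = 9.796×10^-5 s; final current I_∞ = ε/R = 6.91/245 = 2.820×10^-2 A.
I(t) = I_∞(1 − e^(−t/τ)) with t/τ = 1.062.
I = (2.820×10^-2)(1 − e^(−1.062)) = 1.8449×10^-2 A.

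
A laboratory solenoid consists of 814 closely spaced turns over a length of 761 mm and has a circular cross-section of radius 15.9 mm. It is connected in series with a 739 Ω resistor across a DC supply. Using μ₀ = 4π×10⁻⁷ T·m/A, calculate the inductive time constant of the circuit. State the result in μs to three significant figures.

A = πr² = π(1.590×10^-2 m)² = 7.942×10^-4 m².
L = μ₀N²A/ℓ = (4π×10⁻⁷)(814)²(7.942×10^-4)/(0.761) = 8.690×10^-4 H.
τ = L/R = (8.690×10^-4)/(739) = 1.176×10^-6 s.

τ ≈ 1.18 μs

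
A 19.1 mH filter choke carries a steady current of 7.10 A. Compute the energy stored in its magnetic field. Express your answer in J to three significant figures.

U ≈ 0.481 J

Stored magnetic energy: U = ½LI².
U = ½(1.910×10^-2 H)(7.10 A)² = 0.4814 J.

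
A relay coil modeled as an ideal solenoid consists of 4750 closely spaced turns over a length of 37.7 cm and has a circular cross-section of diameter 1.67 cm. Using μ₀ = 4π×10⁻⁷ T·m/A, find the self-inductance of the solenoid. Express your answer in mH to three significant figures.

L ≈ 16.5 mH

A = π(d/2)² = π(8.350×10^-3 m)² = 2.190×10^-4 m².
For a long solenoid, L = μ₀N²A/ℓ.
L = (4π×10⁻⁷)(4750)²(2.190×10^-4)/(0.377 m) = 1.647×10^-2 H.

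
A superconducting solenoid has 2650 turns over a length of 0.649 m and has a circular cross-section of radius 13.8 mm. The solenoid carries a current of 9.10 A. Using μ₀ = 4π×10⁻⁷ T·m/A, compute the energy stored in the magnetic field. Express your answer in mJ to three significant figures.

A = πr² = π(1.380×10^-2 m)² = 5.983×10^-4 m².
L = μ₀N²A/ℓ = (4π×10⁻⁷)(2650)²(5.983×10^-4)/(0.649) = 8.135×10^-3 H.
U = ½LI² = ½(8.135×10^-3)(9.10)² = 0.3368 J.

U ≈ 337 mJ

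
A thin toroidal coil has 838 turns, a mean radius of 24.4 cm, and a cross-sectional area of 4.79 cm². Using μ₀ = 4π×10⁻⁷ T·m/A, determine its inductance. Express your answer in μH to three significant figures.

L ≈ 276 μH

For a thin toroid, L = μ₀N²A/(2πR).
L = (4π×10⁻⁷)(838)²(4.790×10^-4) / (2π×0.244 m) = 2.757×10^-4 H.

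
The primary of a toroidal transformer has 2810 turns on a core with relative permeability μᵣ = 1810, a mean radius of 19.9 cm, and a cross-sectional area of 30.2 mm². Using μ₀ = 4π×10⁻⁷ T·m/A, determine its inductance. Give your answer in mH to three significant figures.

L ≈ 434 mH

For a thin toroid, L = μ₀μᵣN²A/(2πR).
L = (4π×10⁻⁷)(1810)(2810)²(3.020×10^-5) / (2π×0.199 m) = 0.4338 H.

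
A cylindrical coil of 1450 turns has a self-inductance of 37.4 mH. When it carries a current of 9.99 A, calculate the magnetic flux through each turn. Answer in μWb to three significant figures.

Φ_B ≈ 258 μWb

From L = NΦ_B/I, the flux per turn is Φ_B = LI/N.
Φ_B = (3.740×10^-2 H)(9.99 A)/1450 = 2.577×10^-4 Wb.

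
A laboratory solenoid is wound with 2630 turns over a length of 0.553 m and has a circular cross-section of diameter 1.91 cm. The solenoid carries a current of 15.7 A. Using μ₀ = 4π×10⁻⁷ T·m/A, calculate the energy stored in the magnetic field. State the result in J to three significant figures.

A = π(d/2)² = π(9.550×10^-3 m)² = 2.865×10^-4 m².
L = μ₀N²A/ℓ = (4π×10⁻⁷)(2630)²(2.865×10^-4)/(0.553) = 4.504×10^-3 H.
U = ½LI² = ½(4.504×10^-3)(15.7)² = 0.555 J.

U ≈ 0.555 J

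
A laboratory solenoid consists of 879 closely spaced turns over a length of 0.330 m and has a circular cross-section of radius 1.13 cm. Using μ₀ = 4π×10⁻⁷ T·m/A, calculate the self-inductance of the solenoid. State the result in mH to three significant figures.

L ≈ 1.18 mH

A = πr² = π(1.130×10^-2 m)² = 4.011×10^-4 m².
For a long solenoid, L = μ₀N²A/ℓ.
L = (4π×10⁻⁷)(879)²(4.011×10^-4)/(0.33 m) = 1.180×10^-3 H.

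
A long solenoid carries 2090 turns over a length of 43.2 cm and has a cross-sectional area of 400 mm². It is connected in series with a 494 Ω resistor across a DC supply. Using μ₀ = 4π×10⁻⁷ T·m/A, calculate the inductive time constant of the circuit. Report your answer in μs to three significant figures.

τ ≈ 10.3 μs

A = 400 mm² = 4.000×10^-4 m².
L = μ₀N²A/ℓ = (4π×10⁻⁷)(2090)²(4.000×10^-4)/(0.432) = 5.083×10^-3 H.
τ = L/R = (5.083×10^-3)/(494) = 1.029×10^-5 s.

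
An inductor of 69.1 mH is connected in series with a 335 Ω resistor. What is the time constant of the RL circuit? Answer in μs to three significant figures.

τ ≈ 206 μs

τ = L/R = (6.910×10^-2 H)/(335 Ω) = 2.063×10^-4 s.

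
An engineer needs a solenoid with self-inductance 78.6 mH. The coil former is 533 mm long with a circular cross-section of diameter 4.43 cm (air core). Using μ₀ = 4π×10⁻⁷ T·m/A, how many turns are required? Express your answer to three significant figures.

A = π(d/2)² = π(2.215×10^-2 m)² = 1.541×10^-3 m².
From L = μ₀N²A/ℓ, N = √(Lℓ / (μ₀A)).
N = √[(7.860×10^-2)(0.533) / ((4π×10⁻⁷)×1.541×10^-3)] = √(2.163×10^7) ≈ 4650.7.

N ≈ 4650 turns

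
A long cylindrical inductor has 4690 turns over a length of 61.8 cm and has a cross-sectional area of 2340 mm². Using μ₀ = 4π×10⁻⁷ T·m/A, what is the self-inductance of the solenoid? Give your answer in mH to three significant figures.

A = 2340 mm² = 2.340×10^-3 m².
For a long solenoid, L = μ₀N²A/ℓ.
L = (4π×10⁻⁷)(4690)²(2.340×10^-3)/(0.618 m) = 0.1047 H.

L ≈ 105 mH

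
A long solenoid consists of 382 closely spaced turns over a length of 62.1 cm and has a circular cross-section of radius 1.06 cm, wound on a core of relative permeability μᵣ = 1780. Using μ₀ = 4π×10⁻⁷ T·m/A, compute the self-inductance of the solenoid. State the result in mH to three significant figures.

L ≈ 186 mH

A = πr² = π(1.060×10^-2 m)² = 3.530×10^-4 m².
For a long solenoid, L = μ₀μᵣN²A/ℓ.
L = (4π×10⁻⁷)(1780)(382)²(3.530×10^-4)/(0.621 m) = 0.1855 H.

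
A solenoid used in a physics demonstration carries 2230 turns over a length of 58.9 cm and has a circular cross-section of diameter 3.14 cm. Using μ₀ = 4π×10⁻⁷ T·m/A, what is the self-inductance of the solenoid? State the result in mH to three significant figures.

A = π(d/2)² = π(1.570×10^-2 m)² = 7.744×10^-4 m².
For a long solenoid, L = μ₀N²A/ℓ.
L = (4π×10⁻⁷)(2230)²(7.744×10^-4)/(0.589 m) = 8.216×10^-3 H.

L ≈ 8.22 mH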